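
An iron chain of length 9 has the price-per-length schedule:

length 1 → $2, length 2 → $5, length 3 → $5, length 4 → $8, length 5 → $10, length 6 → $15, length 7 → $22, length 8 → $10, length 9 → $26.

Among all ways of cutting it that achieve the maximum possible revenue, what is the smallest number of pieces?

2

Build r[k] bottom-up: r[k] = max over allowed piece i of (p[i] + r[k−i]).
r[1] = 2
r[2] = 5
r[3] = 7  (first piece 1, then r[2]=5)
r[4] = 10  (first piece 2, then r[2]=5)
r[5] = 12  (first piece 1, then r[4]=10)
r[6] = 15  (first piece 2, then r[4]=10)
r[7] = 22
r[8] = 24  (first piece 1, then r[7]=22)
r[9] = 27  (first piece 2, then r[7]=22)
Maximum revenue is $27.
Now minimize piece count subject to staying optimal: for each k, pieces[k] = 1 + min over i with p[i]+r[k−i]=r[k] of pieces[k−i].
pieces[6] = 1
pieces[7] = 1
pieces[8] = 2
pieces[9] = 2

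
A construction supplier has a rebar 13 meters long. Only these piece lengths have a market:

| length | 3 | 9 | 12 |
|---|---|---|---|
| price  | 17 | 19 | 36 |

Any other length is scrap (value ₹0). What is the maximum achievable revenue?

Let r[k] be the best obtainable value from length k. For each k, try every first piece i and keep the best of price[i] + r[k−i].
r[1] = 0
r[2] = 0
r[3] = 17
r[4] = 17
r[5] = 17
r[6] = 34  (first piece 3, then r[3]=17)
r[7] = 34
r[8] = 34
r[9] = max(17+34, 19+0) = 51
r[10] = max(17+34, 19+0) = 51
r[11] = max(17+34, 19+0) = 51
r[12] = max(17+51, 19+17, 36+0) = 68
r[13] = max(17+51, 19+17, 36+0) = 68
One optimal cutting: pieces 3 + 3 + 3 + 3 with 1 meter of scrap → ₹68.

68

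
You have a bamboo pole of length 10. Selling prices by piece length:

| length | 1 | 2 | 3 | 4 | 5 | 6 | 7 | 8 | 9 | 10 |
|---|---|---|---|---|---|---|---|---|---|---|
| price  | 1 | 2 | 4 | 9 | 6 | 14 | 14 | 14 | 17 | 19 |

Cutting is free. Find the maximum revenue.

23

Let v[k] be the best obtainable value from length k. For each k, try every first piece i and keep the best of price[i] + v[k−i].
v[1] = 1
v[2] = max(1+1, 2+0) = 2
v[3] = max(1+2, 2+1, 4+0) = 4
v[4] = max(1+4, 2+2, 4+1, 9+0) = 9
v[5] = max(1+9, 2+4, 4+2, 9+1, 6+0) = 10
v[6] = max(1+10, 2+9, 4+4, 9+2, 6+1, 14+0) = 14
v[7] = max(1+14, 2+10, 4+9, …, 14+1, 14+0) = 15
v[8] = max(1+15, 2+14, 4+10, …, 14+1, 14+0) = 18
v[9] = max(1+18, 2+15, 4+14, …, 14+1, 17+0) = 19
v[10] = max(1+19, 2+18, 4+15, …, 17+1, 19+0) = 23
One optimal cutting: 6 + 4 → $14 + $9 = $23.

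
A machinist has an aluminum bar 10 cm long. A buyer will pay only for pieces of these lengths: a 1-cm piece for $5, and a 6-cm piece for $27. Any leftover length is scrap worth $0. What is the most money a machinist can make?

Consider every possible first cut. r[k] is the best of p[i]+r[k−i] over all sellable i≤k.
r[1] = 5
r[2] = 10  (first piece 1, then r[1]=5)
r[3] = 15  (first piece 1, then r[2]=10)
r[4] = 20  (first piece 1, then r[3]=15)
r[5] = 25  (first piece 1, then r[4]=20)
r[6] = 30  (first piece 1, then r[5]=25)
r[7] = 35  (first piece 1, then r[6]=30)
r[8] = 40  (first piece 1, then r[7]=35)
r[9] = 45  (first piece 1, then r[8]=40)
r[10] = 50  (first piece 1, then r[9]=45)
One optimal cutting: 1 + 1 + 1 + 1 + 1 + 1 + 1 + 1 + 1 + 1 → $50.

50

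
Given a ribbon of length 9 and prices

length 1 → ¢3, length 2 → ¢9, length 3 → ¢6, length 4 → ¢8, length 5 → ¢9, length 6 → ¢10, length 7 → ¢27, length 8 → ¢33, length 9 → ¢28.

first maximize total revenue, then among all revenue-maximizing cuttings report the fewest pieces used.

Consider every possible first cut. r[k] is the best of p[i]+r[k−i] over all sellable i≤k.
r[1] = 3
r[2] = max(3+3, 9+0) = 9
r[3] = max(3+9, 9+3, 6+0) = 12
r[4] = max(3+12, 9+9, 6+3, 8+0) = 18
r[5] = max(3+18, 9+12, 6+9, 8+3, 9+0) = 21
r[6] = max(3+21, 9+18, 6+12, 8+9, 9+3, 10+0) = 27
r[7] = max(3+27, 9+21, 6+18, …, 10+3, 27+0) = 30
r[8] = max(3+30, 9+27, 6+21, …, 27+3, 33+0) = 36
r[9] = max(3+36, 9+30, 6+27, …, 33+3, 28+0) = 39
Maximum revenue is ¢39.
Now minimize piece count subject to staying optimal: for each k, pieces[k] = 1 + min over i with p[i]+r[k−i]=r[k] of pieces[k−i].
pieces[6] = 3
pieces[7] = 4
pieces[8] = 4
pieces[9] = 5

5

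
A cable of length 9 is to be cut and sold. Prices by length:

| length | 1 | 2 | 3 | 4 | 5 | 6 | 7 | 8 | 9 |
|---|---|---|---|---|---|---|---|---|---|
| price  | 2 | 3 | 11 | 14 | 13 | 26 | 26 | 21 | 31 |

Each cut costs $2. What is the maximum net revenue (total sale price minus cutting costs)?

35

Let v[k] be the best obtainable value from length k. For each k, try every first piece i and keep the best of price[i] + v[k−i] minus the 2 cut fee when i<k.
v[1] = 2
v[2] = max(2+2-2, 3+0) = 3
v[3] = max(2+3-2, 3+2-2, 11+0) = 11
v[4] = max(2+11-2, 3+3-2, 11+2-2, 14+0) = 14
v[5] = max(2+14-2, 3+11-2, 11+3-2, 14+2-2, 13+0) = 14
v[6] = max(2+14-2, 3+14-2, 11+11-2, 14+3-2, 13+2-2, 26+0) = 26
v[7] = max(2+26-2, 3+14-2, 11+14-2, …, 26+2-2, 26+0) = 26
v[8] = max(2+26-2, 3+26-2, 11+14-2, …, 26+2-2, 21+0) = 27
v[9] = max(2+27-2, 3+26-2, 11+26-2, …, 21+2-2, 31+0) = 35
One optimal plan: pieces 6 + 3 (1 cut) → $37 − $2 = $35.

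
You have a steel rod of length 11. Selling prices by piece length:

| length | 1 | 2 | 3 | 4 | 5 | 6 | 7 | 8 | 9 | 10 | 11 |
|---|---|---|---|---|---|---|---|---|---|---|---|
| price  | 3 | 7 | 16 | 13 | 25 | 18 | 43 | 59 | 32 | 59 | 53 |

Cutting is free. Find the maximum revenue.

Consider every possible first cut. best[k] is the best of p[i]+best[k−i] over all sellable i≤k.
best[1] = 3
best[2] = max(3+3, 7+0) = 7
best[3] = max(3+7, 7+3, 16+0) = 16
best[4] = max(3+16, 7+7, 16+3, 13+0) = 19
best[5] = max(3+19, 7+16, 16+7, 13+3, 25+0) = 25
best[6] = max(3+25, 7+19, 16+16, 13+7, 25+3, 18+0) = 32
best[7] = max(3+32, 7+25, 16+19, …, 18+3, 43+0) = 43
best[8] = max(3+43, 7+32, 16+25, …, 43+3, 59+0) = 59
best[9] = max(3+59, 7+43, 16+32, …, 59+3, 32+0) = 62
best[10] = max(3+62, 7+59, 16+43, …, 32+3, 59+0) = 66
best[11] = max(3+66, 7+62, 16+59, …, 59+3, 53+0) = 75
One optimal cutting: 8 + 3 → $59 + $16 = $75.

75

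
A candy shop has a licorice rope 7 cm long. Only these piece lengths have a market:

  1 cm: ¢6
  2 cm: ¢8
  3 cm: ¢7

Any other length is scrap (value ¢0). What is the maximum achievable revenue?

42

Let best[k] be the best obtainable value from length k. For each k, try every first piece i and keep the best of price[i] + best[k−i].
best[1] = 6
best[2] = 12  (first piece 1, then best[1]=6)
best[3] = 18  (first piece 1, then best[2]=12)
best[4] = 24  (first piece 1, then best[3]=18)
best[5] = 30  (first piece 1, then best[4]=24)
best[6] = 36  (first piece 1, then best[5]=30)
best[7] = 42  (first piece 1, then best[6]=36)
One optimal cutting: 1 + 1 + 1 + 1 + 1 + 1 + 1 → ¢42.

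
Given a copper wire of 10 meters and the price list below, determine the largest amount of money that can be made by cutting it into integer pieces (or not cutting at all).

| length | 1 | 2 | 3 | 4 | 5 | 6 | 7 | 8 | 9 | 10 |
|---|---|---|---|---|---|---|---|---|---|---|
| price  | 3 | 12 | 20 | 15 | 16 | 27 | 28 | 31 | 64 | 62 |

67

Let r[k] be the best obtainable value from length k. For each k, try every first piece i and keep the best of price[i] + r[k−i].
r[1] = 3
r[2] = 12
r[3] = 20
r[4] = 24  (first piece 2, then r[2]=12)
r[5] = 32  (first piece 2, then r[3]=20)
r[6] = 40  (first piece 3, then r[3]=20)
r[7] = 44  (first piece 2, then r[5]=32)
r[8] = 52  (first piece 2, then r[6]=40)
r[9] = 64
r[10] = 67  (first piece 1, then r[9]=64)
One optimal cutting: 9 + 1 → €64 + €3 = €67.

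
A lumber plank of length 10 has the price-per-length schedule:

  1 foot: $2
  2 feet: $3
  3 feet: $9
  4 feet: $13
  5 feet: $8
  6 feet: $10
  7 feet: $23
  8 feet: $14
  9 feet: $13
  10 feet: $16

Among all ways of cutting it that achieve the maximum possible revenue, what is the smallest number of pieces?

Consider every possible first cut. r[k] is the best of p[i]+r[k−i] over all sellable i≤k.
r[1] = 2
r[2] = max(2+2, 3+0) = 4
r[3] = max(2+4, 3+2, 9+0) = 9
r[4] = max(2+9, 3+4, 9+2, 13+0) = 13
r[5] = max(2+13, 3+9, 9+4, 13+2, 8+0) = 15
r[6] = max(2+15, 3+13, 9+9, 13+4, 8+2, 10+0) = 18
r[7] = max(2+18, 3+15, 9+13, …, 10+2, 23+0) = 23
r[8] = max(2+23, 3+18, 9+15, …, 23+2, 14+0) = 26
r[9] = max(2+26, 3+23, 9+18, …, 14+2, 13+0) = 28
r[10] = max(2+28, 3+26, 9+23, …, 13+2, 16+0) = 32
Maximum revenue is $32.
Now minimize piece count subject to staying optimal: for each k, pieces[k] = 1 + min over i with p[i]+r[k−i]=r[k] of pieces[k−i].
pieces[7] = 1
pieces[8] = 2
pieces[9] = 3
pieces[10] = 2

2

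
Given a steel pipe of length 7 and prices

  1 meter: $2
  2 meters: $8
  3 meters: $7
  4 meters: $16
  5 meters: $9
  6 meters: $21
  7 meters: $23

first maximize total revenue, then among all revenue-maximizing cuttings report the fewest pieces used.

3

Build r[k] bottom-up: r[k] = max over allowed piece i of (p[i] + r[k−i]).
r[1] = 2
r[2] = 8
r[3] = 10  (first piece 1, then r[2]=8)
r[4] = 16  (first piece 2, then r[2]=8)
r[5] = 18  (first piece 1, then r[4]=16)
r[6] = 24  (first piece 2, then r[4]=16)
r[7] = 26  (first piece 1, then r[6]=24)
Maximum revenue is $26.
Now minimize piece count subject to staying optimal: for each k, pieces[k] = 1 + min over i with p[i]+r[k−i]=r[k] of pieces[k−i].
pieces[4] = 1
pieces[5] = 2
pieces[6] = 2
pieces[7] = 3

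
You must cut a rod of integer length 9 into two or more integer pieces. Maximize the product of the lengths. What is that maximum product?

Let prod[k] be the best product for length k (with at least one cut). For each first piece i, the rest contributes max(k−i, prod[k−i]).
prod[2] = 1*max(1,0) = 1*1 = 1
prod[3] = max(1*2, 2*1) = 2
prod[4] = max(1*3, 2*2, 3*1) = 4
prod[5] = max(1*4, 2*3, 3*2, 4*1) = 6
prod[6] = max(1*6, 2*4, 3*3, 4*2, 5*1) = 9
prod[7] = max(1*9, 2*6, 3*4, 4*3, 5*2, 6*1) = 12
prod[8] = max(1*12, 2*9, 3*6, …, 6*2, 7*1) = 18
prod[9] = max(1*18, 2*12, 3*9, …, 7*2, 8*1) = 27
One optimal split: 3 + 3 + 3; product 3*3*3 = 27.

27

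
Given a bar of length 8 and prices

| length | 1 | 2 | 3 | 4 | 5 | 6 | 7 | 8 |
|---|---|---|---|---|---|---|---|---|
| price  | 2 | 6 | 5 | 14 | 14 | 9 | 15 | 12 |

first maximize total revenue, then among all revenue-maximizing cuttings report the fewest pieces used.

2

Let r[k] be the best obtainable value from length k. For each k, try every first piece i and keep the best of price[i] + r[k−i].
r[1] = 2
r[2] = max(2+2, 6+0) = 6
r[3] = max(2+6, 6+2, 5+0) = 8
r[4] = max(2+8, 6+6, 5+2, 14+0) = 14
r[5] = max(2+14, 6+8, 5+6, 14+2, 14+0) = 16
r[6] = max(2+16, 6+14, 5+8, 14+6, 14+2, 9+0) = 20
r[7] = max(2+20, 6+16, 5+14, …, 9+2, 15+0) = 22
r[8] = max(2+22, 6+20, 5+16, …, 15+2, 12+0) = 28
Maximum revenue is €28.
Now minimize piece count subject to staying optimal: for each k, pieces[k] = 1 + min over i with p[i]+r[k−i]=r[k] of pieces[k−i].
pieces[5] = 2
pieces[6] = 2
pieces[7] = 3
pieces[8] = 2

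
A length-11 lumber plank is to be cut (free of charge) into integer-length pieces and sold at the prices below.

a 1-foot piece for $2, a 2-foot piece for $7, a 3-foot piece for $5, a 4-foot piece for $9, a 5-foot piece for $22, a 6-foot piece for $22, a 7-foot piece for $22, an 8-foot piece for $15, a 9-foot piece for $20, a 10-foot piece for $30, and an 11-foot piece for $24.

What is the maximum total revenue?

46

Build best[k] bottom-up: best[k] = max over allowed piece i of (p[i] + best[k−i]).
best[1] = 2
best[2] = 7
best[3] = 9  (first piece 1, then best[2]=7)
best[4] = 14  (first piece 2, then best[2]=7)
best[5] = 22
best[6] = 24  (first piece 1, then best[5]=22)
best[7] = 29  (first piece 2, then best[5]=22)
best[8] = 31  (first piece 1, then best[7]=29)
best[9] = 36  (first piece 2, then best[7]=29)
best[10] = 44  (first piece 5, then best[5]=22)
best[11] = 46  (first piece 1, then best[10]=44)
One optimal cutting: 5 + 5 + 1 → $22 + $22 + $2 = $46.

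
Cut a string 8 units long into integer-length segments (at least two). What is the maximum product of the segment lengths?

Let f[k] be the best product for length k (with at least one cut). For each first piece i, the rest contributes max(k−i, f[k−i]).
Small cases: f[2]=1.
f[3] = max(1·2, 2·1) = 2
f[4] = max(1·3, 2·2, 3·1) = 4
f[5] = max(1·4, 2·3, 3·2, 4·1) = 6
f[6] = max(1·6, 2·4, 3·3, 4·2, 5·1) = 9
f[7] = max(1·9, 2·6, 3·4, 4·3, 5·2, 6·1) = 12
f[8] = max(1·12, 2·9, 3·6, …, 6·2, 7·1) = 18
One optimal split: 3 + 3 + 2; product 3·3·2 = 18.

18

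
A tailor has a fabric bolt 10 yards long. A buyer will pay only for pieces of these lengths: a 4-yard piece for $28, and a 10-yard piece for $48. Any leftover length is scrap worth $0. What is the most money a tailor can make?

Build f[k] bottom-up: f[k] = max over allowed piece i of (p[i] + f[k−i]).
f[1] = 0
f[2] = 0
f[3] = 0
f[4] = 28
f[5] = 28
f[6] = 28
f[7] = 28
f[8] = 56  (first piece 4, then f[4]=28)
f[9] = 56
f[10] = max(28+28, 48+0) = 56
One optimal cutting: pieces 4 + 4 with 2 yards of scrap → $56.

56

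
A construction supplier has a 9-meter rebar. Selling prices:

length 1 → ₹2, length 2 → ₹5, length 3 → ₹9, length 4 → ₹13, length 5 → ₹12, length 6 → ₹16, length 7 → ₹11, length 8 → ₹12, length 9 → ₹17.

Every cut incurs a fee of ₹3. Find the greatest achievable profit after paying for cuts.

22

Build net[k] bottom-up: net[k] = max over allowed piece i of (p[i] + net[k−i]) − 3 per cut.
net[1] = 2
net[2] = max(2+2-3, 5+0) = 5
net[3] = max(2+5-3, 5+2-3, 9+0) = 9
net[4] = max(2+9-3, 5+5-3, 9+2-3, 13+0) = 13
net[5] = max(2+13-3, 5+9-3, 9+5-3, 13+2-3, 12+0) = 12
net[6] = max(2+12-3, 5+13-3, 9+9-3, 13+5-3, 12+2-3, 16+0) = 16
net[7] = max(2+16-3, 5+12-3, 9+13-3, …, 16+2-3, 11+0) = 19
net[8] = max(2+19-3, 5+16-3, 9+12-3, …, 11+2-3, 12+0) = 23
net[9] = max(2+23-3, 5+19-3, 9+16-3, …, 12+2-3, 17+0) = 22
One optimal plan: pieces 4 + 4 + 1 (2 cuts) → ₹28 − ₹6 = ₹22.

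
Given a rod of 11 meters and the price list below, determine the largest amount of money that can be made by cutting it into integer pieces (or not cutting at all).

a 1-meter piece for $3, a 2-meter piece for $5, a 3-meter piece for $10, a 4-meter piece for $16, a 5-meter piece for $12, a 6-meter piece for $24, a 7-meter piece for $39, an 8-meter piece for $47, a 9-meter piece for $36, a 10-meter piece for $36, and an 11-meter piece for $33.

Consider every possible first cut. R[k] is the best of p[i]+R[k−i] over all sellable i≤k.
R[1] = 3
R[2] = max(3+3, 5+0) = 6
R[3] = max(3+6, 5+3, 10+0) = 10
R[4] = max(3+10, 5+6, 10+3, 16+0) = 16
R[5] = max(3+16, 5+10, 10+6, 16+3, 12+0) = 19
R[6] = max(3+19, 5+16, 10+10, 16+6, 12+3, 24+0) = 24
R[7] = max(3+24, 5+19, 10+16, …, 24+3, 39+0) = 39
R[8] = max(3+39, 5+24, 10+19, …, 39+3, 47+0) = 47
R[9] = max(3+47, 5+39, 10+24, …, 47+3, 36+0) = 50
R[10] = max(3+50, 5+47, 10+39, …, 36+3, 36+0) = 53
R[11] = max(3+53, 5+50, 10+47, …, 36+3, 33+0) = 57
One optimal cutting: 8 + 3 → $47 + $10 = $57.

57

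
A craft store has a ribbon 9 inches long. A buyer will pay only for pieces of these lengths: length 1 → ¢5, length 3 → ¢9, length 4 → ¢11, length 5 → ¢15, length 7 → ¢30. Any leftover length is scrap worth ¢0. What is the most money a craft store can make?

Build best[k] bottom-up: best[k] = max over allowed piece i of (p[i] + best[k−i]).
best[1] = 5
best[2] = 10  (first piece 1, then best[1]=5)
best[3] = 15  (first piece 1, then best[2]=10)
best[4] = 20  (first piece 1, then best[3]=15)
best[5] = 25  (first piece 1, then best[4]=20)
best[6] = 30  (first piece 1, then best[5]=25)
best[7] = 35  (first piece 1, then best[6]=30)
best[8] = 40  (first piece 1, then best[7]=35)
best[9] = 45  (first piece 1, then best[8]=40)
One optimal cutting: 1 + 1 + 1 + 1 + 1 + 1 + 1 + 1 + 1 → ¢45.

45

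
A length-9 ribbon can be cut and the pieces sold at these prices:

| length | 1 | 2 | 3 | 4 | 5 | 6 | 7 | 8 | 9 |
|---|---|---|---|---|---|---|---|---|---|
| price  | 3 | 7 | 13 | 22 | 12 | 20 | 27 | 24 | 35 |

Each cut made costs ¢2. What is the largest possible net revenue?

43

Let net[k] be the best obtainable value from length k. For each k, try every first piece i and keep the best of price[i] + net[k−i] minus the 2 cut fee when i<k.
net[1] = 3
net[2] = max(3+3-2, 7+0) = 7
net[3] = max(3+7-2, 7+3-2, 13+0) = 13
net[4] = max(3+13-2, 7+7-2, 13+3-2, 22+0) = 22
net[5] = max(3+22-2, 7+13-2, 13+7-2, 22+3-2, 12+0) = 23
net[6] = max(3+23-2, 7+22-2, 13+13-2, 22+7-2, 12+3-2, 20+0) = 27
net[7] = max(3+27-2, 7+23-2, 13+22-2, …, 20+3-2, 27+0) = 33
net[8] = max(3+33-2, 7+27-2, 13+23-2, …, 27+3-2, 24+0) = 42
net[9] = max(3+42-2, 7+33-2, 13+27-2, …, 24+3-2, 35+0) = 43
One optimal plan: pieces 4 + 4 + 1 (2 cuts) → ¢47 − ¢4 = ¢43.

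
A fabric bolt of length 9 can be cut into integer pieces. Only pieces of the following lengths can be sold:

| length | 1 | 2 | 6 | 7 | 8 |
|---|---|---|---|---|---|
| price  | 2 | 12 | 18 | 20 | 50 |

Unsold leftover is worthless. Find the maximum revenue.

Build r[k] bottom-up: r[k] = max over allowed piece i of (p[i] + r[k−i]).
r[1] = 2
r[2] = max(2+2, 12+0) = 12
r[3] = max(2+12, 12+2) = 14
r[4] = max(2+14, 12+12) = 24
r[5] = max(2+24, 12+14) = 26
r[6] = max(2+26, 12+24, 18+0) = 36
r[7] = max(2+36, 12+26, 18+2, 20+0) = 38
r[8] = max(2+38, 12+36, 18+12, 20+2, 50+0) = 50
r[9] = max(2+50, 12+38, 18+14, 20+12, 50+2) = 52
One optimal cutting: 8 + 1 → $52.

52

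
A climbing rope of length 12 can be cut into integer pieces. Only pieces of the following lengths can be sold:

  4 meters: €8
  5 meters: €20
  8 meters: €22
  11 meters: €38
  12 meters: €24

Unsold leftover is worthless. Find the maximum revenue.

40

Let f[k] be the best obtainable value from length k. For each k, try every first piece i and keep the best of price[i] + f[k−i].
f[1] = 0
f[2] = 0
f[3] = 0
f[4] = 8
f[5] = 20
f[6] = 20
f[7] = 20
f[8] = 22
f[9] = 28  (first piece 4, then f[5]=20)
f[10] = 40  (first piece 5, then f[5]=20)
f[11] = 40
f[12] = 40
One optimal cutting: pieces 5 + 5 with 2 meters of scrap → €40.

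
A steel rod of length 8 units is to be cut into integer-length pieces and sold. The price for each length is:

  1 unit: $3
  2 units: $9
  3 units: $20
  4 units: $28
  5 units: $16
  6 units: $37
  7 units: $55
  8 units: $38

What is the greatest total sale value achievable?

58

Consider every possible first cut. best[k] is the best of p[i]+best[k−i] over all sellable i≤k.
best[1] = 3
best[2] = 9
best[3] = 20
best[4] = 28
best[5] = 31  (first piece 1, then best[4]=28)
best[6] = 40  (first piece 3, then best[3]=20)
best[7] = 55
best[8] = 58  (first piece 1, then best[7]=55)
One optimal cutting: 7 + 1 → $55 + $3 = $58.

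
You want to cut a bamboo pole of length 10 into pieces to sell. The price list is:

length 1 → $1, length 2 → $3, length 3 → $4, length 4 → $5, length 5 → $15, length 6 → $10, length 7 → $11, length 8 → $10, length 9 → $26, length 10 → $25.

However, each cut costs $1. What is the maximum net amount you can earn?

29

Consider every possible first cut. r[k] is the best of p[i]+r[k−i] over all sellable i≤k, charging 1 whenever i<k.
r[1] = 1
r[2] = 3
r[3] = 4
r[4] = 5  (first piece 2, then r[2]=3)
r[5] = 15
r[6] = 15  (first piece 1, then r[5]=15)
r[7] = 17  (first piece 2, then r[5]=15)
r[8] = 18  (first piece 3, then r[5]=15)
r[9] = 26
r[10] = 29  (first piece 5, then r[5]=15)
One optimal plan: pieces 5 + 5 (1 cut) → $30 − $1 = $29.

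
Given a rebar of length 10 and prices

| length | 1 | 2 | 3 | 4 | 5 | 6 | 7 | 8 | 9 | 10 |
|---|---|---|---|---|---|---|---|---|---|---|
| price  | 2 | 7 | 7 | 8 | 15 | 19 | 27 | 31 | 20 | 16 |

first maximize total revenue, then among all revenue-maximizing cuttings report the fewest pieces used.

Build r[k] bottom-up: r[k] = max over allowed piece i of (p[i] + r[k−i]).
r[1] = 2
r[2] = max(2+2, 7+0) = 7
r[3] = max(2+7, 7+2, 7+0) = 9
r[4] = max(2+9, 7+7, 7+2, 8+0) = 14
r[5] = max(2+14, 7+9, 7+7, 8+2, 15+0) = 16
r[6] = max(2+16, 7+14, 7+9, 8+7, 15+2, 19+0) = 21
r[7] = max(2+21, 7+16, 7+14, …, 19+2, 27+0) = 27
r[8] = max(2+27, 7+21, 7+16, …, 27+2, 31+0) = 31
r[9] = max(2+31, 7+27, 7+21, …, 31+2, 20+0) = 34
r[10] = max(2+34, 7+31, 7+27, …, 20+2, 16+0) = 38
Maximum revenue is ₹38.
Now minimize piece count subject to staying optimal: for each k, pieces[k] = 1 + min over i with p[i]+r[k−i]=r[k] of pieces[k−i].
pieces[7] = 1
pieces[8] = 1
pieces[9] = 2
pieces[10] = 2

2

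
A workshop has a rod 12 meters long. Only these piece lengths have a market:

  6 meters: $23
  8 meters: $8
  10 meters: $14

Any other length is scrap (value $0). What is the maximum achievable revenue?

Consider every possible first cut. f[k] is the best of p[i]+f[k−i] over all sellable i≤k.
f[1] = 0
f[2] = 0
f[3] = 0
f[4] = 0
f[5] = 0
f[6] = 23
f[7] = 23
f[8] = max(23+0, 8+0) = 23
f[9] = max(23+0, 8+0) = 23
f[10] = max(23+0, 8+0, 14+0) = 23
f[11] = max(23+0, 8+0, 14+0) = 23
f[12] = max(23+23, 8+0, 14+0) = 46
One optimal cutting: 6 + 6 → $46.

46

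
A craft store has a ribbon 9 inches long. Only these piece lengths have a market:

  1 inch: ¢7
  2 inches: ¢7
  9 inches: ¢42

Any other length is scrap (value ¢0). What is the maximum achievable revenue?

Consider every possible first cut. f[k] is the best of p[i]+f[k−i] over all sellable i≤k.
f[1] = 7
f[2] = max(7+7, 7+0) = 14
f[3] = max(7+14, 7+7) = 21
f[4] = max(7+21, 7+14) = 28
f[5] = max(7+28, 7+21) = 35
f[6] = max(7+35, 7+28) = 42
f[7] = max(7+42, 7+35) = 49
f[8] = max(7+49, 7+42) = 56
f[9] = max(7+56, 7+49, 42+0) = 63
One optimal cutting: 1 + 1 + 1 + 1 + 1 + 1 + 1 + 1 + 1 → ¢63.

63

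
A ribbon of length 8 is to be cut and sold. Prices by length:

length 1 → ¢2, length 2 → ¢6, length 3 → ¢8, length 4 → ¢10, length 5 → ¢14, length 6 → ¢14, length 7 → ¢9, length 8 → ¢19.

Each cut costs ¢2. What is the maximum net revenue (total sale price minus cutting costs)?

Build net[k] bottom-up: net[k] = max over allowed piece i of (p[i] + net[k−i]) − 2 per cut.
net[1] = 2
net[2] = max(2+2-2, 6+0) = 6
net[3] = max(2+6-2, 6+2-2, 8+0) = 8
net[4] = max(2+8-2, 6+6-2, 8+2-2, 10+0) = 10
net[5] = max(2+10-2, 6+8-2, 8+6-2, 10+2-2, 14+0) = 14
net[6] = max(2+14-2, 6+10-2, 8+8-2, 10+6-2, 14+2-2, 14+0) = 14
net[7] = max(2+14-2, 6+14-2, 8+10-2, …, 14+2-2, 9+0) = 18
net[8] = max(2+18-2, 6+14-2, 8+14-2, …, 9+2-2, 19+0) = 20
One optimal plan: pieces 5 + 3 (1 cut) → ¢22 − ¢2 = ¢20.

20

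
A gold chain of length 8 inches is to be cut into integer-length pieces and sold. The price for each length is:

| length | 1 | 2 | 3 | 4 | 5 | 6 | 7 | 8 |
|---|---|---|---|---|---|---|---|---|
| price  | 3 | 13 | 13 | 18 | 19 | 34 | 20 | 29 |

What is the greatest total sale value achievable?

52

Consider every possible first cut. r[k] is the best of p[i]+r[k−i] over all sellable i≤k.
r[1] = 3
r[2] = max(3+3, 13+0) = 13
r[3] = max(3+13, 13+3, 13+0) = 16
r[4] = max(3+16, 13+13, 13+3, 18+0) = 26
r[5] = max(3+26, 13+16, 13+13, 18+3, 19+0) = 29
r[6] = max(3+29, 13+26, 13+16, 18+13, 19+3, 34+0) = 39
r[7] = max(3+39, 13+29, 13+26, …, 34+3, 20+0) = 42
r[8] = max(3+42, 13+39, 13+29, …, 20+3, 29+0) = 52
One optimal cutting: 2 + 2 + 2 + 2 → $13 + $13 + $13 + $13 = $52.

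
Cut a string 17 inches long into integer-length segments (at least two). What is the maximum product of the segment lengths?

486

Let f[k] be the best product for length k (with at least one cut). For each first piece i, the rest contributes max(k−i, f[k−i]).
f[2] = 1*max(1,0) = 1*1 = 1
f[3] = max(1*2, 2*1) = 2
f[4] = max(1*3, 2*2, 3*1) = 4
f[5] = max(1*4, 2*3, 3*2, 4*1) = 6
f[6] = max(1*6, 2*4, 3*3, 4*2, 5*1) = 9
f[7] = max(1*9, 2*6, 3*4, 4*3, 5*2, 6*1) = 12
f[8] = max(1*12, 2*9, 3*6, …, 6*2, 7*1) = 18
f[9] = max(1*18, 2*12, 3*9, …, 7*2, 8*1) = 27
f[10] = max(1*27, 2*18, 3*12, …, 8*2, 9*1) = 36
f[11] = max(1*36, 2*27, 3*18, …, 9*2, 10*1) = 54
f[12] = max(1*54, 2*36, 3*27, …, 10*2, 11*1) = 81
f[13] = max(1*81, 2*54, 3*36, …, 11*2, 12*1) = 108
f[14] = max(1*108, 2*81, 3*54, …, 12*2, 13*1) = 162
f[15] = max(1*162, 2*108, 3*81, …, 13*2, 14*1) = 243
f[16] = max(1*243, 2*162, 3*108, …, 14*2, 15*1) = 324
f[17] = max(1*324, 2*243, 3*162, …, 15*2, 16*1) = 486
One optimal split: 3 + 3 + 3 + 3 + 3 + 2; product 3*3*3*3*3*2 = 486.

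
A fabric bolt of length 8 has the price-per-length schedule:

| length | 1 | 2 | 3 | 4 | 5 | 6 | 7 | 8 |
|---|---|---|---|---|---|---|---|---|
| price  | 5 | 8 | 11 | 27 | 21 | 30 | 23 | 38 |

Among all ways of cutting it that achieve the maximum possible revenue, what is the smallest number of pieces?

2

Consider every possible first cut. r[k] is the best of p[i]+r[k−i] over all sellable i≤k.
r[1] = 5
r[2] = max(5+5, 8+0) = 10
r[3] = max(5+10, 8+5, 11+0) = 15
r[4] = max(5+15, 8+10, 11+5, 27+0) = 27
r[5] = max(5+27, 8+15, 11+10, 27+5, 21+0) = 32
r[6] = max(5+32, 8+27, 11+15, 27+10, 21+5, 30+0) = 37
r[7] = max(5+37, 8+32, 11+27, …, 30+5, 23+0) = 42
r[8] = max(5+42, 8+37, 11+32, …, 23+5, 38+0) = 54
Maximum revenue is $54.
Now minimize piece count subject to staying optimal: for each k, pieces[k] = 1 + min over i with p[i]+r[k−i]=r[k] of pieces[k−i].
pieces[5] = 2
pieces[6] = 3
pieces[7] = 4
pieces[8] = 2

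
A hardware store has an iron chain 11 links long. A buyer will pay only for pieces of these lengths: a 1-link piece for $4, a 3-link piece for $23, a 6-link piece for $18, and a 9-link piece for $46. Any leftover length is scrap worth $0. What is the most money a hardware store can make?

77

Let f[k] be the best obtainable value from length k. For each k, try every first piece i and keep the best of price[i] + f[k−i].
f[1] = 4
f[2] = 8  (first piece 1, then f[1]=4)
f[3] = max(4+8, 23+0) = 23
f[4] = max(4+23, 23+4) = 27
f[5] = max(4+27, 23+8) = 31
f[6] = max(4+31, 23+23, 18+0) = 46
f[7] = max(4+46, 23+27, 18+4) = 50
f[8] = max(4+50, 23+31, 18+8) = 54
f[9] = max(4+54, 23+46, 18+23, 46+0) = 69
f[10] = max(4+69, 23+50, 18+27, 46+4) = 73
f[11] = max(4+73, 23+54, 18+31, 46+8) = 77
One optimal cutting: 3 + 3 + 3 + 1 + 1 → $77.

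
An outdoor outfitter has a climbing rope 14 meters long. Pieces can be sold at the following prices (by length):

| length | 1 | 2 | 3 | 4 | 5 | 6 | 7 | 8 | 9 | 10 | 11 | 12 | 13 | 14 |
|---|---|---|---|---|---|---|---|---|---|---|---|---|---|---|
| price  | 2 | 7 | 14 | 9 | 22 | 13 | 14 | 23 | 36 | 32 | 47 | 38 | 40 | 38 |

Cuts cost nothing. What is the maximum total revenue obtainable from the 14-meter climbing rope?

Build R[k] bottom-up: R[k] = max over allowed piece i of (p[i] + R[k−i]).
R[1] = 2
R[2] = max(2+2, 7+0) = 7
R[3] = max(2+7, 7+2, 14+0) = 14
R[4] = max(2+14, 7+7, 14+2, 9+0) = 16
R[5] = max(2+16, 7+14, 14+7, 9+2, 22+0) = 22
R[6] = max(2+22, 7+16, 14+14, 9+7, 22+2, 13+0) = 28
R[7] = max(2+28, 7+22, 14+16, …, 13+2, 14+0) = 30
R[8] = max(2+30, 7+28, 14+22, …, 14+2, 23+0) = 36
R[9] = max(2+36, 7+30, 14+28, …, 23+2, 36+0) = 42
R[10] = max(2+42, 7+36, 14+30, …, 36+2, 32+0) = 44
R[11] = max(2+44, 7+42, 14+36, …, 32+2, 47+0) = 50
R[12] = max(2+50, 7+44, 14+42, …, 47+2, 38+0) = 56
R[13] = max(2+56, 7+50, 14+44, …, 38+2, 40+0) = 58
R[14] = max(2+58, 7+56, 14+50, …, 40+2, 38+0) = 64
One optimal cutting: 5 + 3 + 3 + 3 → €22 + €14 + €14 + €14 = €64.

64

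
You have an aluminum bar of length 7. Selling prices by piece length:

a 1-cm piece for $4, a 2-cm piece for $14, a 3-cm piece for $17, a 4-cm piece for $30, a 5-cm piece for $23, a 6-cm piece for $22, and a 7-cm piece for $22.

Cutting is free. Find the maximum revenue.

Build R[k] bottom-up: R[k] = max over allowed piece i of (p[i] + R[k−i]).
R[1] = 4
R[2] = 14
R[3] = 18  (first piece 1, then R[2]=14)
R[4] = 30
R[5] = 34  (first piece 1, then R[4]=30)
R[6] = 44  (first piece 2, then R[4]=30)
R[7] = 48  (first piece 1, then R[6]=44)
One optimal cutting: 4 + 2 + 1 → $30 + $14 + $4 = $48.

48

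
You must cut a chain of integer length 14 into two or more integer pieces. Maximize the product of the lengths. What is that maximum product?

162

Fill P[k] for k=2..14: at each k try every first piece i and multiply by the better of (k−i) uncut or P[k−i].
P[2] = 1×max(1,0) = 1×1 = 1
P[3] = 1×max(2,1) = 1×2 = 2
P[4] = 2×max(2,1) = 2×2 = 4
P[5] = 2×max(3,2) = 2×3 = 6
P[6] = 3×max(3,2) = 3×3 = 9
P[7] = 2×max(5,6) = 2×6 = 12
P[8] = 2×max(6,9) = 2×9 = 18
P[9] = 3×max(6,9) = 3×9 = 27
P[10] = 2×max(8,18) = 2×18 = 36
P[11] = 2×max(9,27) = 2×27 = 54
P[12] = 3×max(9,27) = 3×27 = 81
P[13] = 2×max(11,54) = 2×54 = 108
P[14] = 2×max(12,81) = 2×81 = 162
One optimal split: 3 + 3 + 3 + 3 + 2; product 3×3×3×3×2 = 162.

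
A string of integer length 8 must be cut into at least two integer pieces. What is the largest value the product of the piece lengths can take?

18

Define m[k] = max over 1≤i<k of i · max(k−i, m[k−i]); the inner max lets the remainder stay uncut if that's better.
m[2] = 1·max(1,0) = 1·1 = 1
m[3] = max(1·2, 2·1) = 2
m[4] = max(1·3, 2·2, 3·1) = 4
m[5] = max(1·4, 2·3, 3·2, 4·1) = 6
m[6] = max(1·6, 2·4, 3·3, 4·2, 5·1) = 9
m[7] = max(1·9, 2·6, 3·4, 4·3, 5·2, 6·1) = 12
m[8] = max(1·12, 2·9, 3·6, …, 6·2, 7·1) = 18
One optimal split: 3 + 3 + 2; product 3·3·2 = 18.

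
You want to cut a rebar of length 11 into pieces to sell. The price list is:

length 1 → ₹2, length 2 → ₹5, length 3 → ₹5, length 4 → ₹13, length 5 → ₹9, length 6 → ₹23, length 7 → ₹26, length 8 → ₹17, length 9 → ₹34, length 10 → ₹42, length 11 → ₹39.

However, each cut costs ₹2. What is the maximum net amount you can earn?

Build v[k] bottom-up: v[k] = max over allowed piece i of (p[i] + v[k−i]) − 2 per cut.
v[1] = 2
v[2] = max(2+2-2, 5+0) = 5
v[3] = max(2+5-2, 5+2-2, 5+0) = 5
v[4] = max(2+5-2, 5+5-2, 5+2-2, 13+0) = 13
v[5] = max(2+13-2, 5+5-2, 5+5-2, 13+2-2, 9+0) = 13
v[6] = max(2+13-2, 5+13-2, 5+5-2, 13+5-2, 9+2-2, 23+0) = 23
v[7] = max(2+23-2, 5+13-2, 5+13-2, …, 23+2-2, 26+0) = 26
v[8] = max(2+26-2, 5+23-2, 5+13-2, …, 26+2-2, 17+0) = 26
v[9] = max(2+26-2, 5+26-2, 5+23-2, …, 17+2-2, 34+0) = 34
v[10] = max(2+34-2, 5+26-2, 5+26-2, …, 34+2-2, 42+0) = 42
v[11] = max(2+42-2, 5+34-2, 5+26-2, …, 42+2-2, 39+0) = 42
One optimal plan: pieces 10 + 1 (1 cut) → ₹44 − ₹2 = ₹42.

42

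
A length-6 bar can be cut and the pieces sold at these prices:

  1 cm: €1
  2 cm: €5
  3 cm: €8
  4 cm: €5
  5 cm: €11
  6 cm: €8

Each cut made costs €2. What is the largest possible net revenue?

14

Let net[k] be the best obtainable value from length k. For each k, try every first piece i and keep the best of price[i] + net[k−i] minus the 2 cut fee when i<k.
net[1] = 1
net[2] = max(1+1-2, 5+0) = 5
net[3] = max(1+5-2, 5+1-2, 8+0) = 8
net[4] = max(1+8-2, 5+5-2, 8+1-2, 5+0) = 8
net[5] = max(1+8-2, 5+8-2, 8+5-2, 5+1-2, 11+0) = 11
net[6] = max(1+11-2, 5+8-2, 8+8-2, 5+5-2, 11+1-2, 8+0) = 14
One optimal plan: pieces 3 + 3 (1 cut) → €16 − €2 = €14.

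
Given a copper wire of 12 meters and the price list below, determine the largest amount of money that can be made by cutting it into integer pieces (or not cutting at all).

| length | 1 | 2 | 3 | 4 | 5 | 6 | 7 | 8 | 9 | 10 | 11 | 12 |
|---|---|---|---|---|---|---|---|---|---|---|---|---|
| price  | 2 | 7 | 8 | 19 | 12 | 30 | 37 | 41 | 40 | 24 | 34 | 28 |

Build R[k] bottom-up: R[k] = max over allowed piece i of (p[i] + R[k−i]).
R[1] = 2
R[2] = 7
R[3] = 9  (first piece 1, then R[2]=7)
R[4] = 19
R[5] = 21  (first piece 1, then R[4]=19)
R[6] = 30
R[7] = 37
R[8] = 41
R[9] = 44  (first piece 2, then R[7]=37)
R[10] = 49  (first piece 4, then R[6]=30)
R[11] = 56  (first piece 4, then R[7]=37)
R[12] = 60  (first piece 4, then R[8]=41)
One optimal cutting: 8 + 4 → €41 + €19 = €60.

60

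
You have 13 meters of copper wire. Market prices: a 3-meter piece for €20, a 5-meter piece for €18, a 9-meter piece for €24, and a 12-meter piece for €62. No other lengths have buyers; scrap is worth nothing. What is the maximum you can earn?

80

Consider every possible first cut. f[k] is the best of p[i]+f[k−i] over all sellable i≤k.
f[1] = 0
f[2] = 0
f[3] = 20
f[4] = 20
f[5] = max(20+0, 18+0) = 20
f[6] = max(20+20, 18+0) = 40
f[7] = max(20+20, 18+0) = 40
f[8] = max(20+20, 18+20) = 40
f[9] = max(20+40, 18+20, 24+0) = 60
f[10] = max(20+40, 18+20, 24+0) = 60
f[11] = max(20+40, 18+40, 24+0) = 60
f[12] = max(20+60, 18+40, 24+20, 62+0) = 80
f[13] = max(20+60, 18+40, 24+20, 62+0) = 80
One optimal cutting: pieces 3 + 3 + 3 + 3 with 1 meter of scrap → €80.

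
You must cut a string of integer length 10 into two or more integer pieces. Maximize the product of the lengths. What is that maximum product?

36

Fill f[k] for k=2..10: at each k try every first piece i and multiply by the better of (k−i) uncut or f[k−i].
f[2] = 1*max(1,0) = 1*1 = 1
f[3] = max(1*2, 2*1) = 2
f[4] = max(1*3, 2*2, 3*1) = 4
f[5] = max(1*4, 2*3, 3*2, 4*1) = 6
f[6] = max(1*6, 2*4, 3*3, 4*2, 5*1) = 9
f[7] = max(1*9, 2*6, 3*4, 4*3, 5*2, 6*1) = 12
f[8] = max(1*12, 2*9, 3*6, …, 6*2, 7*1) = 18
f[9] = max(1*18, 2*12, 3*9, …, 7*2, 8*1) = 27
f[10] = max(1*27, 2*18, 3*12, …, 8*2, 9*1) = 36
One optimal split: 3 + 3 + 2 + 2; product 3*3*2*2 = 36.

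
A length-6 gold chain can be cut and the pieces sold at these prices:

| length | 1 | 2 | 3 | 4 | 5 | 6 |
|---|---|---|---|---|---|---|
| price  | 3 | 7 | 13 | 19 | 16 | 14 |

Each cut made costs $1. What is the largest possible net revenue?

25

Let net[k] be the best obtainable value from length k. For each k, try every first piece i and keep the best of price[i] + net[k−i] minus the 1 cut fee when i<k.
net[1] = 3
net[2] = max(3+3-1, 7+0) = 7
net[3] = max(3+7-1, 7+3-1, 13+0) = 13
net[4] = max(3+13-1, 7+7-1, 13+3-1, 19+0) = 19
net[5] = max(3+19-1, 7+13-1, 13+7-1, 19+3-1, 16+0) = 21
net[6] = max(3+21-1, 7+19-1, 13+13-1, 19+7-1, 16+3-1, 14+0) = 25
One optimal plan: pieces 4 + 2 (1 cut) → $26 − $1 = $25.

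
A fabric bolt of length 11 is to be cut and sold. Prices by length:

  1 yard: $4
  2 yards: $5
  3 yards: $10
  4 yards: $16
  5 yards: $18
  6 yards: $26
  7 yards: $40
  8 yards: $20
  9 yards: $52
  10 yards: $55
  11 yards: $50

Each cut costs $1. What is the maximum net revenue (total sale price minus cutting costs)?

Build v[k] bottom-up: v[k] = max over allowed piece i of (p[i] + v[k−i]) − 1 per cut.
v[1] = 4
v[2] = 7  (first piece 1, then v[1]=4)
v[3] = 10  (first piece 1, then v[2]=7)
v[4] = 16
v[5] = 19  (first piece 1, then v[4]=16)
v[6] = 26
v[7] = 40
v[8] = 43  (first piece 1, then v[7]=40)
v[9] = 52
v[10] = 55  (first piece 1, then v[9]=52)
v[11] = 58  (first piece 1, then v[10]=55)
One optimal plan: pieces 9 + 1 + 1 (2 cuts) → $60 − $2 = $58.

58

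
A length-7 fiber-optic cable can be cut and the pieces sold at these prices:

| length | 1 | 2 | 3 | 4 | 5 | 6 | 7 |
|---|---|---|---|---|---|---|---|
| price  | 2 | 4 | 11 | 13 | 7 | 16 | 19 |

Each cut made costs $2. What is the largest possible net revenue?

22

Let v[k] be the best obtainable value from length k. For each k, try every first piece i and keep the best of price[i] + v[k−i] minus the 2 cut fee when i<k.
v[1] = 2
v[2] = 4
v[3] = 11
v[4] = 13
v[5] = 13  (first piece 1, then v[4]=13)
v[6] = 20  (first piece 3, then v[3]=11)
v[7] = 22  (first piece 3, then v[4]=13)
One optimal plan: pieces 4 + 3 (1 cut) → $24 − $2 = $22.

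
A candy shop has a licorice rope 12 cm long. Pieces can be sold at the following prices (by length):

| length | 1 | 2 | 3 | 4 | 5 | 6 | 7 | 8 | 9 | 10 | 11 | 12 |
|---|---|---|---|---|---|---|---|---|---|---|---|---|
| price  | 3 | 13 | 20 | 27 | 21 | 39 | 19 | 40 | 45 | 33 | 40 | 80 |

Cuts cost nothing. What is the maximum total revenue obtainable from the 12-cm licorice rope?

81

Consider every possible first cut. R[k] is the best of p[i]+R[k−i] over all sellable i≤k.
R[1] = 3
R[2] = 13
R[3] = 20
R[4] = 27
R[5] = 33  (first piece 2, then R[3]=20)
R[6] = 40  (first piece 2, then R[4]=27)
R[7] = 47  (first piece 3, then R[4]=27)
R[8] = 54  (first piece 4, then R[4]=27)
R[9] = 60  (first piece 2, then R[7]=47)
R[10] = 67  (first piece 2, then R[8]=54)
R[11] = 74  (first piece 3, then R[8]=54)
R[12] = 81  (first piece 4, then R[8]=54)
One optimal cutting: 4 + 4 + 4 → ¢27 + ¢27 + ¢27 = ¢81.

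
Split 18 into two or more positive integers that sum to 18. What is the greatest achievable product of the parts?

Define g[k] = max over 1≤i<k of i · max(k−i, g[k−i]); the inner max lets the remainder stay uncut if that's better.
Small cases: g[2]=1, g[3]=2, g[4]=4, g[5]=6, g[6]=9, g[7]=12, g[8]=18, g[9]=27, g[10]=36, g[11]=54, g[12]=81.
g[13] = max(1×81, 2×54, 3×36, …, 11×2, 12×1) = 108
g[14] = max(1×108, 2×81, 3×54, …, 12×2, 13×1) = 162
g[15] = max(1×162, 2×108, 3×81, …, 13×2, 14×1) = 243
g[16] = max(1×243, 2×162, 3×108, …, 14×2, 15×1) = 324
g[17] = max(1×324, 2×243, 3×162, …, 15×2, 16×1) = 486
g[18] = max(1×486, 2×324, 3×243, …, 16×2, 17×1) = 729
One optimal split: 3 + 3 + 3 + 3 + 3 + 3; product 3×3×3×3×3×3 = 729.

729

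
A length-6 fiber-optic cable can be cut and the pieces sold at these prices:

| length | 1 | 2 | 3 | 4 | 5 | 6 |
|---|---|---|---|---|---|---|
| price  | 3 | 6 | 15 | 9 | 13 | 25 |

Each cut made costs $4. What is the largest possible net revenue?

Consider every possible first cut. v[k] is the best of p[i]+v[k−i] over all sellable i≤k, charging 4 whenever i<k.
v[1] = 3
v[2] = 6
v[3] = 15
v[4] = 14  (first piece 1, then v[3]=15)
v[5] = 17  (first piece 2, then v[3]=15)
v[6] = 26  (first piece 3, then v[3]=15)
One optimal plan: pieces 3 + 3 (1 cut) → $30 − $4 = $26.

26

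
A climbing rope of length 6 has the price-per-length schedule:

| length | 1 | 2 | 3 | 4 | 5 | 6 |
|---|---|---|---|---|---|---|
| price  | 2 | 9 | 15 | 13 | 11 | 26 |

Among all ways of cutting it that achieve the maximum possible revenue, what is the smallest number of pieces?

Consider every possible first cut. r[k] is the best of p[i]+r[k−i] over all sellable i≤k.
r[1] = 2
r[2] = max(2+2, 9+0) = 9
r[3] = max(2+9, 9+2, 15+0) = 15
r[4] = max(2+15, 9+9, 15+2, 13+0) = 18
r[5] = max(2+18, 9+15, 15+9, 13+2, 11+0) = 24
r[6] = max(2+24, 9+18, 15+15, 13+9, 11+2, 26+0) = 30
Maximum revenue is €30.
Now minimize piece count subject to staying optimal: for each k, pieces[k] = 1 + min over i with p[i]+r[k−i]=r[k] of pieces[k−i].
pieces[3] = 1
pieces[4] = 2
pieces[5] = 2
pieces[6] = 2

2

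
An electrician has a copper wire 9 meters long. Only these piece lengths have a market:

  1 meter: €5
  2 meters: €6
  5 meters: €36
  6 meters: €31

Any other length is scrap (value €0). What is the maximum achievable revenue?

Build f[k] bottom-up: f[k] = max over allowed piece i of (p[i] + f[k−i]).
f[1] = 5
f[2] = 10  (first piece 1, then f[1]=5)
f[3] = 15  (first piece 1, then f[2]=10)
f[4] = 20  (first piece 1, then f[3]=15)
f[5] = 36
f[6] = 41  (first piece 1, then f[5]=36)
f[7] = 46  (first piece 1, then f[6]=41)
f[8] = 51  (first piece 1, then f[7]=46)
f[9] = 56  (first piece 1, then f[8]=51)
One optimal cutting: 5 + 1 + 1 + 1 + 1 → €56.

56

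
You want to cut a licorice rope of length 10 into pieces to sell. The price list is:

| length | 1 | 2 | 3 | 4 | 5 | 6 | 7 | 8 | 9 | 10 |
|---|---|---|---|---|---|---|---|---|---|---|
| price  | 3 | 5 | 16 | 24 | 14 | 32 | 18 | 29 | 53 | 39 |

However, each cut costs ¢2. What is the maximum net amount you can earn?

Let r[k] be the best obtainable value from length k. For each k, try every first piece i and keep the best of price[i] + r[k−i] minus the 2 cut fee when i<k.
r[1] = 3
r[2] = 5
r[3] = 16
r[4] = 24
r[5] = 25  (first piece 1, then r[4]=24)
r[6] = 32
r[7] = 38  (first piece 3, then r[4]=24)
r[8] = 46  (first piece 4, then r[4]=24)
r[9] = 53
r[10] = 54  (first piece 1, then r[9]=53)
One optimal plan: pieces 9 + 1 (1 cut) → ¢56 − ¢2 = ¢54.

54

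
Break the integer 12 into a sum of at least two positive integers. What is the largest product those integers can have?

81

Let m[k] be the best product for length k (with at least one cut). For each first piece i, the rest contributes max(k−i, m[k−i]).
m[2] = 1·max(1,0) = 1·1 = 1
m[3] = max(1·2, 2·1) = 2
m[4] = max(1·3, 2·2, 3·1) = 4
m[5] = max(1·4, 2·3, 3·2, 4·1) = 6
m[6] = max(1·6, 2·4, 3·3, 4·2, 5·1) = 9
m[7] = max(1·9, 2·6, 3·4, 4·3, 5·2, 6·1) = 12
m[8] = max(1·12, 2·9, 3·6, …, 6·2, 7·1) = 18
m[9] = max(1·18, 2·12, 3·9, …, 7·2, 8·1) = 27
m[10] = max(1·27, 2·18, 3·12, …, 8·2, 9·1) = 36
m[11] = max(1·36, 2·27, 3·18, …, 9·2, 10·1) = 54
m[12] = max(1·54, 2·36, 3·27, …, 10·2, 11·1) = 81
One optimal split: 3 + 3 + 3 + 3; product 3·3·3·3 = 81.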